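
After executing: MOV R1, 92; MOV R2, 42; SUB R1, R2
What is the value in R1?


Register state trace:
  MOV R1, 92  → R1 = 92
  MOV R2, 42  → R2 = 42
  SUB R1, R2  → R1 = 92 - 42 = 50
Final: R1 = 50

50


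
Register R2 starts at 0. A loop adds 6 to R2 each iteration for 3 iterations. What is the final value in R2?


Starting value: R2 = 0
  Iter 1: R2 = 0 + 6 = 6
  Iter 2: R2 = 6 + 6 = 12
  Iter 3: R2 = 12 + 6 = 18
Final: R2 = 18

18


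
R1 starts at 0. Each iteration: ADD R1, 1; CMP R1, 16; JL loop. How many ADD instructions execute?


Loop trace (R1 starts at 0, target 16, step 1):
  ADD #1: R1 = 0 + 1 = 1  → 1 < 16, loop
  ADD #2: R1 = 1 + 1 = 2  → 2 < 16, loop
  ADD #3: R1 = 2 + 1 = 3  → 3 < 16, loop
  ADD #4: R1 = 3 + 1 = 4  → 4 < 16, loop
  ADD #5: R1 = 4 + 1 = 5  → 5 < 16, loop
  ADD #6: R1 = 5 + 1 = 6  → 6 < 16, loop
  ADD #7: R1 = 6 + 1 = 7  → 7 < 16, loop
  ADD #8: R1 = 7 + 1 = 8  → 8 < 16, loop
  ADD #9: R1 = 8 + 1 = 9  → 9 < 16, loop
  ADD #10: R1 = 9 + 1 = 10  → 10 < 16, loop
  ADD #11: R1 = 10 + 1 = 11  → 11 < 16, loop
  ADD #12: R1 = 11 + 1 = 12  → 12 < 16, loop
  ADD #13: R1 = 12 + 1 = 13  → 13 < 16, loop
  ADD #14: R1 = 13 + 1 = 14  → 14 < 16, loop
  ADD #15: R1 = 14 + 1 = 15  → 15 < 16, loop
  ADD #16: R1 = 15 + 1 = 16  → 16 >= 16, exit
Total ADD instructions: 16

16


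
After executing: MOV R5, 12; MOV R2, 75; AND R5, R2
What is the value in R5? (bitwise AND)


Register state trace:
  MOV R5, 12  → R5 = 12 (0b00001100)
  MOV R2, 75  → R2 = 75 (0b01001011)
  AND R5, R2  → R5 = 12 AND 75 = 8 (0b00001000)
Final: R5 = 8

8


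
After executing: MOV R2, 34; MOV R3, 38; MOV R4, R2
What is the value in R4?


Register state trace:
  MOV R2, 34  → R2 = 34
  MOV R3, 38  → R3 = 38
  MOV R4, R2  → R4 = 34
Final: R4 = 34

34


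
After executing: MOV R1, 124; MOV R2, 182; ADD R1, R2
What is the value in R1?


Register state trace:
  MOV R1, 124  → R1 = 124
  MOV R2, 182  → R2 = 182
  ADD R1, R2  → R1 = 124 + 182 = 306
Final: R1 = 306

306


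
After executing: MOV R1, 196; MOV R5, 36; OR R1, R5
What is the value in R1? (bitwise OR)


Register state trace:
  MOV R1, 196  → R1 = 196 (0b11000100)
  MOV R5, 36  → R5 = 36 (0b00100100)
  OR R1, R5   → R1 = 196 OR 36 = 228 (0b11100100)
Final: R1 = 228

228


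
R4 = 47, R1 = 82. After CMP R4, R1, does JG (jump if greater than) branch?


Trace:
  R4 = 47, R1 = 82
  CMP R4, R1  → compares 47 vs 82
  JG checks: is 47 greater than 82?
  47 < 82, so condition is false
Branch taken: No

No


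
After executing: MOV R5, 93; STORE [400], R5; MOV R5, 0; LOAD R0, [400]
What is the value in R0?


Register and memory trace:
  MOV R5, 93  → R5 = 93
  STORE [400], R5  → mem[400] = 93
  MOV R5, 0  → R5 = 0
  LOAD R0, [400]  → R0 = mem[400] = 93
Final: R0 = 93

93


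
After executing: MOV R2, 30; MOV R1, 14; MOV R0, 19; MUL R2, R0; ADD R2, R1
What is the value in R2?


Register state trace:
  MOV R2, 30  → R2 = 30
  MOV R1, 14  → R1 = 14
  MOV R0, 19  → R0 = 19
  MUL R2, R0  → R2 = 30 * 19 = 570
  ADD R2, R1  → R2 = 570 + 14 = 584
Final: R2 = 584

584


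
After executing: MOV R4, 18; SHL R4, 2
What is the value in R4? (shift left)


Register state trace:
  MOV R4, 18  → R4 = 18
  SHL R4, 2  → R4 = 18 << 2 = 18 * 2^2 = 72
Final: R4 = 72

72


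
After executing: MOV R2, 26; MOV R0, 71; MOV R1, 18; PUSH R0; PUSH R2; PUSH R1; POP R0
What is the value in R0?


Stack trace (top is rightmost):
  MOV R2, 26  → R2 = 26
  MOV R0, 71  → R0 = 71
  MOV R1, 18  → R1 = 18
  PUSH R0  → stack: [71]
  PUSH R2  → stack: [71, 26]
  PUSH R1  → stack: [71, 26, 18]
  POP R0  → R0 = 18, stack: [71, 26]
Final: R0 = 18

18


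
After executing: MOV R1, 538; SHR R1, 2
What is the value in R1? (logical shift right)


Register state trace:
  MOV R1, 538  → R1 = 538
  SHR R1, 2  → R1 = 538 >> 2 = 538 // 2^2 = 134
Final: R1 = 134

134


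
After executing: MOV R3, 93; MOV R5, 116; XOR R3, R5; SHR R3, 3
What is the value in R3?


Register state trace:
  MOV R3, 93  → R3 = 93 (0b01011101)
  MOV R5, 116  → R5 = 116 (0b01110100)
  XOR R3, R5  → R3 = 93 XOR 116 = 41 (0b00101001)
  SHR R3, 3  → R3 = 41 >> 3 = 5
Final: R3 = 5

5


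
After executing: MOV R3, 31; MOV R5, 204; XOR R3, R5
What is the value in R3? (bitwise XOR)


Register state trace:
  MOV R3, 31  → R3 = 31 (0b00011111)
  MOV R5, 204  → R5 = 204 (0b11001100)
  XOR R3, R5  → R3 = 31 XOR 204 = 211 (0b11010011)
Final: R3 = 211

211


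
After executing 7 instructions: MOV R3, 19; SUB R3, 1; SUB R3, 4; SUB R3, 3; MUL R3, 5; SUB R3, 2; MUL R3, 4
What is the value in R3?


Register state trace:
  MOV R3, 19  → R3 = 19
  SUB R3, 1  → R3 = 19 - 1 = 18
  SUB R3, 4  → R3 = 18 - 4 = 14
  SUB R3, 3  → R3 = 14 - 3 = 11
  MUL R3, 5  → R3 = 11 * 5 = 55
  SUB R3, 2  → R3 = 55 - 2 = 53
  MUL R3, 4  → R3 = 53 * 4 = 212
Final: R3 = 212

212


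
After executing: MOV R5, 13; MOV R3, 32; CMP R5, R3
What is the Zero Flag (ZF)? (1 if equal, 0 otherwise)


Register state trace:
  MOV R5, 13  → R5 = 13
  MOV R3, 32  → R3 = 32
  CMP R5, R3  → computes 13 - 32 = -19
  Result is nonzero, so values are not equal
ZF = 0

0


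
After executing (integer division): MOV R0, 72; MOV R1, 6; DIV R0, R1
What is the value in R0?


Register state trace:
  MOV R0, 72  → R0 = 72
  MOV R1, 6  → R1 = 6
  DIV R0, R1  → R0 = 72 // 6 = 12
Final: R0 = 12

12


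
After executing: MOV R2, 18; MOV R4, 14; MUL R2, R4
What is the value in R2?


Register state trace:
  MOV R2, 18  → R2 = 18
  MOV R4, 14  → R4 = 14
  MUL R2, R4  → R2 = 18 * 14 = 252
Final: R2 = 252

252


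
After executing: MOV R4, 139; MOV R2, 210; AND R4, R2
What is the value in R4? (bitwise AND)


Register state trace:
  MOV R4, 139  → R4 = 139 (0b10001011)
  MOV R2, 210  → R2 = 210 (0b11010010)
  AND R4, R2  → R4 = 139 AND 210 = 130 (0b10000010)
Final: R4 = 130

130


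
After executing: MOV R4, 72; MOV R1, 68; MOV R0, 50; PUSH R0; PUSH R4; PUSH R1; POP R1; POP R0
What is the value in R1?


Stack trace (top is rightmost):
  MOV R4, 72  → R4 = 72
  MOV R1, 68  → R1 = 68
  MOV R0, 50  → R0 = 50
  PUSH R0  → stack: [50]
  PUSH R4  → stack: [50, 72]
  PUSH R1  → stack: [50, 72, 68]
  POP R1  → R1 = 68, stack: [50, 72]
  POP R0  → R0 = 72, stack: [50]
Final: R1 = 68

68


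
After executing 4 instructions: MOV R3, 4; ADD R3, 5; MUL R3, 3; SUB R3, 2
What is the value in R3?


Register state trace:
  MOV R3, 4  → R3 = 4
  ADD R3, 5  → R3 = 4 + 5 = 9
  MUL R3, 3  → R3 = 9 * 3 = 27
  SUB R3, 2  → R3 = 27 - 2 = 25
Final: R3 = 25

25


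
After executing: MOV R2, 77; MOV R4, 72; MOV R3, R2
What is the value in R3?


Register state trace:
  MOV R2, 77  → R2 = 77
  MOV R4, 72  → R4 = 72
  MOV R3, R2  → R3 = 77
Final: R3 = 77

77


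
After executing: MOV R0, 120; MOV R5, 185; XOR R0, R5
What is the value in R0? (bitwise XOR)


Register state trace:
  MOV R0, 120  → R0 = 120 (0b01111000)
  MOV R5, 185  → R5 = 185 (0b10111001)
  XOR R0, R5  → R0 = 120 XOR 185 = 193 (0b11000001)
Final: R0 = 193

193


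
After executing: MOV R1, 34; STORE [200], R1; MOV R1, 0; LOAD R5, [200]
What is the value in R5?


Register and memory trace:
  MOV R1, 34  → R1 = 34
  STORE [200], R1  → mem[200] = 34
  MOV R1, 0  → R1 = 0
  LOAD R5, [200]  → R5 = mem[200] = 34
Final: R5 = 34

34


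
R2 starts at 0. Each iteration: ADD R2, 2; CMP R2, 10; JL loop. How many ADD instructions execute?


Loop trace (R2 starts at 0, target 10, step 2):
  ADD #1: R2 = 0 + 2 = 2  → 2 < 10, loop
  ADD #2: R2 = 2 + 2 = 4  → 4 < 10, loop
  ADD #3: R2 = 4 + 2 = 6  → 6 < 10, loop
  ADD #4: R2 = 6 + 2 = 8  → 8 < 10, loop
  ADD #5: R2 = 8 + 2 = 10  → 10 >= 10, exit
Total ADD instructions: 5

5


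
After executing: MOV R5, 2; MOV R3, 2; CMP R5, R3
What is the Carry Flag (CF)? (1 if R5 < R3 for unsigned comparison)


Register state trace:
  MOV R5, 2  → R5 = 2
  MOV R3, 2  → R3 = 2
  CMP R5, R3  → unsigned 2 - 2: no borrow
  2 >= 2, so CF = 0
CF = 0

0


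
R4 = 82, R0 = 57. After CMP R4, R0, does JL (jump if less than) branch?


Trace:
  R4 = 82, R0 = 57
  CMP R4, R0  → compares 82 vs 57
  JL checks: is 82 less than 57?
  82 > 57, so condition is false
Branch taken: No

No


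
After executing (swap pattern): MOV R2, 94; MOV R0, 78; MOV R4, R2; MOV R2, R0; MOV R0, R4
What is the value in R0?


Register state trace (swap pattern):
  MOV R2, 94  → R2 = 94
  MOV R0, 78  → R0 = 78
  MOV R4, R2  → R4 = 94  (save R2)
  MOV R2, R0  → R2 = 78  (R2 gets R0's value)
  MOV R0, R4  → R0 = 94  (R0 gets saved value)
Final: R0 = 94

94


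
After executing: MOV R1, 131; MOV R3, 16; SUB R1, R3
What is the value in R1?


Register state trace:
  MOV R1, 131  → R1 = 131
  MOV R3, 16  → R3 = 16
  SUB R1, R3  → R1 = 131 - 16 = 115
Final: R1 = 115

115


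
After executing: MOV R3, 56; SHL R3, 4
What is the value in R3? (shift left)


Register state trace:
  MOV R3, 56  → R3 = 56
  SHL R3, 4  → R3 = 56 << 4 = 56 * 2^4 = 896
Final: R3 = 896

896


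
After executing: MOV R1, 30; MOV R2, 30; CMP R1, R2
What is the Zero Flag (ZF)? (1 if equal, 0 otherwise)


Register state trace:
  MOV R1, 30  → R1 = 30
  MOV R2, 30  → R2 = 30
  CMP R1, R2  → computes 30 - 30 = 0
  Result is zero, so values are equal
ZF = 1

1


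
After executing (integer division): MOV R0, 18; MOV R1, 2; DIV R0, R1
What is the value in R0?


Register state trace:
  MOV R0, 18  → R0 = 18
  MOV R1, 2  → R1 = 2
  DIV R0, R1  → R0 = 18 // 2 = 9
Final: R0 = 9

9


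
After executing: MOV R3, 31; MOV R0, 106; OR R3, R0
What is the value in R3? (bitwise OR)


Register state trace:
  MOV R3, 31  → R3 = 31 (0b00011111)
  MOV R0, 106  → R0 = 106 (0b01101010)
  OR R3, R0   → R3 = 31 OR 106 = 127 (0b01111111)
Final: R3 = 127

127


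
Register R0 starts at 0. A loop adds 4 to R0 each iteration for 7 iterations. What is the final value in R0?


Starting value: R0 = 0
  Iter 1: R0 = 0 + 4 = 4
  Iter 2: R0 = 4 + 4 = 8
  Iter 3: R0 = 8 + 4 = 12
  Iter 4: R0 = 12 + 4 = 16
  Iter 5: R0 = 16 + 4 = 20
  Iter 6: R0 = 20 + 4 = 24
  Iter 7: R0 = 24 + 4 = 28
Final: R0 = 28

28


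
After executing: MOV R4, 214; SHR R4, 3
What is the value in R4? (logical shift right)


Register state trace:
  MOV R4, 214  → R4 = 214
  SHR R4, 3  → R4 = 214 >> 3 = 214 // 2^3 = 26
Final: R4 = 26

26


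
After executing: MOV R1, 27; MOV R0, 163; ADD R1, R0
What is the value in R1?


Register state trace:
  MOV R1, 27  → R1 = 27
  MOV R0, 163  → R0 = 163
  ADD R1, R0  → R1 = 27 + 163 = 190
Final: R1 = 190

190


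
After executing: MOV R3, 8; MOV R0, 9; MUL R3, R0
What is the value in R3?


Register state trace:
  MOV R3, 8  → R3 = 8
  MOV R0, 9  → R0 = 9
  MUL R3, R0  → R3 = 8 * 9 = 72
Final: R3 = 72

72


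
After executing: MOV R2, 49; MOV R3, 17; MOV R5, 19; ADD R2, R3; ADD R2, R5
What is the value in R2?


Register state trace:
  MOV R2, 49  → R2 = 49
  MOV R3, 17  → R3 = 17
  MOV R5, 19  → R5 = 19
  ADD R2, R3  → R2 = 49 + 17 = 66
  ADD R2, R5  → R2 = 66 + 19 = 85
Final: R2 = 85

85


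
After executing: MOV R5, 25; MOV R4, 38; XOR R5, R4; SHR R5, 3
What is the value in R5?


Register state trace:
  MOV R5, 25  → R5 = 25 (0b00011001)
  MOV R4, 38  → R4 = 38 (0b00100110)
  XOR R5, R4  → R5 = 25 XOR 38 = 63 (0b00111111)
  SHR R5, 3  → R5 = 63 >> 3 = 7
Final: R5 = 7

7


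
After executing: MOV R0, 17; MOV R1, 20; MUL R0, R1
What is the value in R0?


Register state trace:
  MOV R0, 17  → R0 = 17
  MOV R1, 20  → R1 = 20
  MUL R0, R1  → R0 = 17 * 20 = 340
Final: R0 = 340

340


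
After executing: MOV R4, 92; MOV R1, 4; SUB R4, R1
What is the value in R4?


Register state trace:
  MOV R4, 92  → R4 = 92
  MOV R1, 4  → R1 = 4
  SUB R4, R1  → R4 = 92 - 4 = 88
Final: R4 = 88

88


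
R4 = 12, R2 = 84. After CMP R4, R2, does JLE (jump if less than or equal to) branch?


Trace:
  R4 = 12, R2 = 84
  CMP R4, R2  → compares 12 vs 84
  JLE checks: is 12 less than or equal to 84?
  12 < 84, so condition is true
Branch taken: Yes

Yes


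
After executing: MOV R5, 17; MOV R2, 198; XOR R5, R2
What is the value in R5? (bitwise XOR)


Register state trace:
  MOV R5, 17  → R5 = 17 (0b00010001)
  MOV R2, 198  → R2 = 198 (0b11000110)
  XOR R5, R2  → R5 = 17 XOR 198 = 215 (0b11010111)
Final: R5 = 215

215


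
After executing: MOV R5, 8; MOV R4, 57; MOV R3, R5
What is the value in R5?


Register state trace:
  MOV R5, 8  → R5 = 8
  MOV R4, 57  → R4 = 57
  MOV R3, R5  → R3 = 8
Final: R5 = 8

8


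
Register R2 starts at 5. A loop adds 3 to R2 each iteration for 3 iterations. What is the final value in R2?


Starting value: R2 = 5
  Iter 1: R2 = 5 + 3 = 8
  Iter 2: R2 = 8 + 3 = 11
  Iter 3: R2 = 11 + 3 = 14
Final: R2 = 14

14


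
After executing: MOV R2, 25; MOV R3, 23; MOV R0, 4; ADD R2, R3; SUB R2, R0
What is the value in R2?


Register state trace:
  MOV R2, 25  → R2 = 25
  MOV R3, 23  → R3 = 23
  MOV R0, 4  → R0 = 4
  ADD R2, R3  → R2 = 25 + 23 = 48
  SUB R2, R0  → R2 = 48 - 4 = 44
Final: R2 = 44

44


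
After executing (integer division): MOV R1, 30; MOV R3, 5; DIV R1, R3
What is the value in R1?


Register state trace:
  MOV R1, 30  → R1 = 30
  MOV R3, 5  → R3 = 5
  DIV R1, R3  → R1 = 30 // 5 = 6
Final: R1 = 6

6


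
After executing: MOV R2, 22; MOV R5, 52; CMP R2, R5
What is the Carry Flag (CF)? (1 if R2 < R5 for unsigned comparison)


Register state trace:
  MOV R2, 22  → R2 = 22
  MOV R5, 52  → R5 = 52
  CMP R2, R5  → unsigned 22 - 52: borrow occurs
  22 < 52, so CF = 1
CF = 1

1


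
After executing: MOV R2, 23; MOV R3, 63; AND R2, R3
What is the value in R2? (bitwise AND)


Register state trace:
  MOV R2, 23  → R2 = 23 (0b00010111)
  MOV R3, 63  → R3 = 63 (0b00111111)
  AND R2, R3  → R2 = 23 AND 63 = 23 (0b00010111)
Final: R2 = 23

23


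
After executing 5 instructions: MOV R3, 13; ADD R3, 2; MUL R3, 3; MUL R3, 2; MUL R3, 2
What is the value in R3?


Register state trace:
  MOV R3, 13  → R3 = 13
  ADD R3, 2  → R3 = 13 + 2 = 15
  MUL R3, 3  → R3 = 15 * 3 = 45
  MUL R3, 2  → R3 = 45 * 2 = 90
  MUL R3, 2  → R3 = 90 * 2 = 180
Final: R3 = 180

180


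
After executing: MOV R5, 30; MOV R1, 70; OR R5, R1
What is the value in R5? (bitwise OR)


Register state trace:
  MOV R5, 30  → R5 = 30 (0b00011110)
  MOV R1, 70  → R1 = 70 (0b01000110)
  OR R5, R1   → R5 = 30 OR 70 = 94 (0b01011110)
Final: R5 = 94

94


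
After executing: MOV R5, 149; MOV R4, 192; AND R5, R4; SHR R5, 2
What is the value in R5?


Register state trace:
  MOV R5, 149  → R5 = 149 (0b10010101)
  MOV R4, 192  → R4 = 192 (0b11000000)
  AND R5, R4  → R5 = 149 AND 192 = 128 (0b10000000)
  SHR R5, 2  → R5 = 128 >> 2 = 32
Final: R5 = 32

32


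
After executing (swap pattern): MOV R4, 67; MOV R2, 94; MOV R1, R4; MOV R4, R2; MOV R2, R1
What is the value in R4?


Register state trace (swap pattern):
  MOV R4, 67  → R4 = 67
  MOV R2, 94  → R2 = 94
  MOV R1, R4  → R1 = 67  (save R4)
  MOV R4, R2  → R4 = 94  (R4 gets R2's value)
  MOV R2, R1  → R2 = 67  (R2 gets saved value)
Final: R4 = 94

94


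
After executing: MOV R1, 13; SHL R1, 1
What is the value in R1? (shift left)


Register state trace:
  MOV R1, 13  → R1 = 13
  SHL R1, 1  → R1 = 13 << 1 = 13 * 2^1 = 26
Final: R1 = 26

26


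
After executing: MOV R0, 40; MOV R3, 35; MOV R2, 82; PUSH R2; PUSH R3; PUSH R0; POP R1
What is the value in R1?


Stack trace (top is rightmost):
  MOV R0, 40  → R0 = 40
  MOV R3, 35  → R3 = 35
  MOV R2, 82  → R2 = 82
  PUSH R2  → stack: [82]
  PUSH R3  → stack: [82, 35]
  PUSH R0  → stack: [82, 35, 40]
  POP R1  → R1 = 40, stack: [82, 35]
Final: R1 = 40

40


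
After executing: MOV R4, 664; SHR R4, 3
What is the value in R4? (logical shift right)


Register state trace:
  MOV R4, 664  → R4 = 664
  SHR R4, 3  → R4 = 664 >> 3 = 664 // 2^3 = 83
Final: R4 = 83

83


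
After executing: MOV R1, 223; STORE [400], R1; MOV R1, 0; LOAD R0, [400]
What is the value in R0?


Register and memory trace:
  MOV R1, 223  → R1 = 223
  STORE [400], R1  → mem[400] = 223
  MOV R1, 0  → R1 = 0
  LOAD R0, [400]  → R0 = mem[400] = 223
Final: R0 = 223

223


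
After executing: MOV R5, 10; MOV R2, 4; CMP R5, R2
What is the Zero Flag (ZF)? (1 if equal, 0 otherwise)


Register state trace:
  MOV R5, 10  → R5 = 10
  MOV R2, 4  → R2 = 4
  CMP R5, R2  → computes 10 - 4 = 6
  Result is nonzero, so values are not equal
ZF = 0

0


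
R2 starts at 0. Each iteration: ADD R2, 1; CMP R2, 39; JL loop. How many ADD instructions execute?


Loop trace (R2 starts at 0, target 39, step 1):
  ADD #1: R2 = 0 + 1 = 1  → 1 < 39, loop
  ADD #2: R2 = 1 + 1 = 2  → 2 < 39, loop
  ADD #3: R2 = 2 + 1 = 3  → 3 < 39, loop
  ADD #4: R2 = 3 + 1 = 4  → 4 < 39, loop
  ADD #5: R2 = 4 + 1 = 5  → 5 < 39, loop
  ADD #6: R2 = 5 + 1 = 6  → 6 < 39, loop
  ADD #7: R2 = 6 + 1 = 7  → 7 < 39, loop
  ADD #8: R2 = 7 + 1 = 8  → 8 < 39, loop
  ADD #9: R2 = 8 + 1 = 9  → 9 < 39, loop
  ADD #10: R2 = 9 + 1 = 10  → 10 < 39, loop
  ADD #11: R2 = 10 + 1 = 11  → 11 < 39, loop
  ADD #12: R2 = 11 + 1 = 12  → 12 < 39, loop
  ADD #13: R2 = 12 + 1 = 13  → 13 < 39, loop
  ADD #14: R2 = 13 + 1 = 14  → 14 < 39, loop
  ADD #15: R2 = 14 + 1 = 15  → 15 < 39, loop
  ADD #16: R2 = 15 + 1 = 16  → 16 < 39, loop
  ADD #17: R2 = 16 + 1 = 17  → 17 < 39, loop
  ADD #18: R2 = 17 + 1 = 18  → 18 < 39, loop
  ADD #19: R2 = 18 + 1 = 19  → 19 < 39, loop
  ADD #20: R2 = 19 + 1 = 20  → 20 < 39, loop
  ADD #21: R2 = 20 + 1 = 21  → 21 < 39, loop
  ADD #22: R2 = 21 + 1 = 22  → 22 < 39, loop
  ADD #23: R2 = 22 + 1 = 23  → 23 < 39, loop
  ADD #24: R2 = 23 + 1 = 24  → 24 < 39, loop
  ADD #25: R2 = 24 + 1 = 25  → 25 < 39, loop
  ADD #26: R2 = 25 + 1 = 26  → 26 < 39, loop
  ADD #27: R2 = 26 + 1 = 27  → 27 < 39, loop
  ADD #28: R2 = 27 + 1 = 28  → 28 < 39, loop
  ADD #29: R2 = 28 + 1 = 29  → 29 < 39, loop
  ADD #30: R2 = 29 + 1 = 30  → 30 < 39, loop
  ADD #31: R2 = 30 + 1 = 31  → 31 < 39, loop
  ADD #32: R2 = 31 + 1 = 32  → 32 < 39, loop
  ADD #33: R2 = 32 + 1 = 33  → 33 < 39, loop
  ADD #34: R2 = 33 + 1 = 34  → 34 < 39, loop
  ADD #35: R2 = 34 + 1 = 35  → 35 < 39, loop
  ADD #36: R2 = 35 + 1 = 36  → 36 < 39, loop
  ADD #37: R2 = 36 + 1 = 37  → 37 < 39, loop
  ADD #38: R2 = 37 + 1 = 38  → 38 < 39, loop
  ADD #39: R2 = 38 + 1 = 39  → 39 >= 39, exit
Total ADD instructions: 39

39


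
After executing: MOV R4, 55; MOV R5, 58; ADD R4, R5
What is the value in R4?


Register state trace:
  MOV R4, 55  → R4 = 55
  MOV R5, 58  → R5 = 58
  ADD R4, R5  → R4 = 55 + 58 = 113
Final: R4 = 113

113


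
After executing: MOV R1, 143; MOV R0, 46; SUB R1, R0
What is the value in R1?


Register state trace:
  MOV R1, 143  → R1 = 143
  MOV R0, 46  → R0 = 46
  SUB R1, R0  → R1 = 143 - 46 = 97
Final: R1 = 97

97


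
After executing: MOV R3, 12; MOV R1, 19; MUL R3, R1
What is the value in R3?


Register state trace:
  MOV R3, 12  → R3 = 12
  MOV R1, 19  → R1 = 19
  MUL R3, R1  → R3 = 12 * 19 = 228
Final: R3 = 228

228


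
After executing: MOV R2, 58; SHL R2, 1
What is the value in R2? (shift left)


Register state trace:
  MOV R2, 58  → R2 = 58
  SHL R2, 1  → R2 = 58 << 1 = 58 * 2^1 = 116
Final: R2 = 116

116


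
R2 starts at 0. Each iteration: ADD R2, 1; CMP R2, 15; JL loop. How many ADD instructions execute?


Loop trace (R2 starts at 0, target 15, step 1):
  ADD #1: R2 = 0 + 1 = 1  → 1 < 15, loop
  ADD #2: R2 = 1 + 1 = 2  → 2 < 15, loop
  ADD #3: R2 = 2 + 1 = 3  → 3 < 15, loop
  ADD #4: R2 = 3 + 1 = 4  → 4 < 15, loop
  ADD #5: R2 = 4 + 1 = 5  → 5 < 15, loop
  ADD #6: R2 = 5 + 1 = 6  → 6 < 15, loop
  ADD #7: R2 = 6 + 1 = 7  → 7 < 15, loop
  ADD #8: R2 = 7 + 1 = 8  → 8 < 15, loop
  ADD #9: R2 = 8 + 1 = 9  → 9 < 15, loop
  ADD #10: R2 = 9 + 1 = 10  → 10 < 15, loop
  ADD #11: R2 = 10 + 1 = 11  → 11 < 15, loop
  ADD #12: R2 = 11 + 1 = 12  → 12 < 15, loop
  ADD #13: R2 = 12 + 1 = 13  → 13 < 15, loop
  ADD #14: R2 = 13 + 1 = 14  → 14 < 15, loop
  ADD #15: R2 = 14 + 1 = 15  → 15 >= 15, exit
Total ADD instructions: 15

15


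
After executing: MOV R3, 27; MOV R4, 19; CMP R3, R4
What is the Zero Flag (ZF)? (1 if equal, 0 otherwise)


Register state trace:
  MOV R3, 27  → R3 = 27
  MOV R4, 19  → R4 = 19
  CMP R3, R4  → computes 27 - 19 = 8
  Result is nonzero, so values are not equal
ZF = 0

0


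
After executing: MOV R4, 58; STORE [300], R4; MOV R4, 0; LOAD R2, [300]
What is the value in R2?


Register and memory trace:
  MOV R4, 58  → R4 = 58
  STORE [300], R4  → mem[300] = 58
  MOV R4, 0  → R4 = 0
  LOAD R2, [300]  → R2 = mem[300] = 58
Final: R2 = 58

58


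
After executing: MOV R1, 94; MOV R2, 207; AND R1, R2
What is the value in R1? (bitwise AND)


Register state trace:
  MOV R1, 94  → R1 = 94 (0b01011110)
  MOV R2, 207  → R2 = 207 (0b11001111)
  AND R1, R2  → R1 = 94 AND 207 = 78 (0b01001110)
Final: R1 = 78

78


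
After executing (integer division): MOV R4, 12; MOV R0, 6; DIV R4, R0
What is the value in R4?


Register state trace:
  MOV R4, 12  → R4 = 12
  MOV R0, 6  → R0 = 6
  DIV R4, R0  → R4 = 12 // 6 = 2
Final: R4 = 2

2


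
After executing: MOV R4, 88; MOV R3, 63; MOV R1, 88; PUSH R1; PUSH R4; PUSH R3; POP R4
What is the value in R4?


Stack trace (top is rightmost):
  MOV R4, 88  → R4 = 88
  MOV R3, 63  → R3 = 63
  MOV R1, 88  → R1 = 88
  PUSH R1  → stack: [88]
  PUSH R4  → stack: [88, 88]
  PUSH R3  → stack: [88, 88, 63]
  POP R4  → R4 = 63, stack: [88, 88]
Final: R4 = 63

63


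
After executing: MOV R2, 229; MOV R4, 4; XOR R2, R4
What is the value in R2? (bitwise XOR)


Register state trace:
  MOV R2, 229  → R2 = 229 (0b11100101)
  MOV R4, 4  → R4 = 4 (0b00000100)
  XOR R2, R4  → R2 = 229 XOR 4 = 225 (0b11100001)
Final: R2 = 225

225


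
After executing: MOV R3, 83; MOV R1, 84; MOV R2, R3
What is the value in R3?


Register state trace:
  MOV R3, 83  → R3 = 83
  MOV R1, 84  → R1 = 84
  MOV R2, R3  → R2 = 83
Final: R3 = 83

83


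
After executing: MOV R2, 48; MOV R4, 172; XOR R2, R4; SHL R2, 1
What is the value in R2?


Register state trace:
  MOV R2, 48  → R2 = 48 (0b00110000)
  MOV R4, 172  → R4 = 172 (0b10101100)
  XOR R2, R4  → R2 = 48 XOR 172 = 156 (0b10011100)
  SHL R2, 1  → R2 = 156 << 1 = 312
Final: R2 = 312

312


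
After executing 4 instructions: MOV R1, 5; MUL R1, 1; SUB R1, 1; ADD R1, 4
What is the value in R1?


Register state trace:
  MOV R1, 5  → R1 = 5
  MUL R1, 1  → R1 = 5 * 1 = 5
  SUB R1, 1  → R1 = 5 - 1 = 4
  ADD R1, 4  → R1 = 4 + 4 = 8
Final: R1 = 8

8


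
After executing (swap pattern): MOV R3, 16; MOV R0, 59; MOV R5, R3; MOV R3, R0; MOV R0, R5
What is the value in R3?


Register state trace (swap pattern):
  MOV R3, 16  → R3 = 16
  MOV R0, 59  → R0 = 59
  MOV R5, R3  → R5 = 16  (save R3)
  MOV R3, R0  → R3 = 59  (R3 gets R0's value)
  MOV R0, R5  → R0 = 16  (R0 gets saved value)
Final: R3 = 59

59


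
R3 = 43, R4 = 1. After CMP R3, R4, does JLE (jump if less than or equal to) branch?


Trace:
  R3 = 43, R4 = 1
  CMP R3, R4  → compares 43 vs 1
  JLE checks: is 43 less than or equal to 1?
  43 > 1, so condition is false
Branch taken: No

No


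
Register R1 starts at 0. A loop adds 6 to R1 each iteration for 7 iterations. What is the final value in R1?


Starting value: R1 = 0
  Iter 1: R1 = 0 + 6 = 6
  Iter 2: R1 = 6 + 6 = 12
  Iter 3: R1 = 12 + 6 = 18
  Iter 4: R1 = 18 + 6 = 24
  Iter 5: R1 = 24 + 6 = 30
  Iter 6: R1 = 30 + 6 = 36
  Iter 7: R1 = 36 + 6 = 42
Final: R1 = 42

42


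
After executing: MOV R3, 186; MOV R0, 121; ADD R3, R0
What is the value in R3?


Register state trace:
  MOV R3, 186  → R3 = 186
  MOV R0, 121  → R0 = 121
  ADD R3, R0  → R3 = 186 + 121 = 307
Final: R3 = 307

307


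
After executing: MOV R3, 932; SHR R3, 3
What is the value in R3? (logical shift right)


Register state trace:
  MOV R3, 932  → R3 = 932
  SHR R3, 3  → R3 = 932 >> 3 = 932 // 2^3 = 116
Final: R3 = 116

116


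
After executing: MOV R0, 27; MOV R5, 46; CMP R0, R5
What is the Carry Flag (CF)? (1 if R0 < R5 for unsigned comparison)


Register state trace:
  MOV R0, 27  → R0 = 27
  MOV R5, 46  → R5 = 46
  CMP R0, R5  → unsigned 27 - 46: borrow occurs
  27 < 46, so CF = 1
CF = 1

1


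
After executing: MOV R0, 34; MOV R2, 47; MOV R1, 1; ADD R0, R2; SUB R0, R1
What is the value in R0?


Register state trace:
  MOV R0, 34  → R0 = 34
  MOV R2, 47  → R2 = 47
  MOV R1, 1  → R1 = 1
  ADD R0, R2  → R0 = 34 + 47 = 81
  SUB R0, R1  → R0 = 81 - 1 = 80
Final: R0 = 80

80


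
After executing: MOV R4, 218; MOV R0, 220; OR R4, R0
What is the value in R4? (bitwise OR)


Register state trace:
  MOV R4, 218  → R4 = 218 (0b11011010)
  MOV R0, 220  → R0 = 220 (0b11011100)
  OR R4, R0   → R4 = 218 OR 220 = 222 (0b11011110)
Final: R4 = 222

222


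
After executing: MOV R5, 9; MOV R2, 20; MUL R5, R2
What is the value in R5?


Register state trace:
  MOV R5, 9  → R5 = 9
  MOV R2, 20  → R2 = 20
  MUL R5, R2  → R5 = 9 * 20 = 180
Final: R5 = 180

180


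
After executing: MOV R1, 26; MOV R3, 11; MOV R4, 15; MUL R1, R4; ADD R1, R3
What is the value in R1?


Register state trace:
  MOV R1, 26  → R1 = 26
  MOV R3, 11  → R3 = 11
  MOV R4, 15  → R4 = 15
  MUL R1, R4  → R1 = 26 * 15 = 390
  ADD R1, R3  → R1 = 390 + 11 = 401
Final: R1 = 401

401


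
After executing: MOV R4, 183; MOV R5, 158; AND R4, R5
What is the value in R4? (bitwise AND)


Register state trace:
  MOV R4, 183  → R4 = 183 (0b10110111)
  MOV R5, 158  → R5 = 158 (0b10011110)
  AND R4, R5  → R4 = 183 AND 158 = 150 (0b10010110)
Final: R4 = 150

150


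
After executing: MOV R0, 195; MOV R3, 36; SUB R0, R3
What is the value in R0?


Register state trace:
  MOV R0, 195  → R0 = 195
  MOV R3, 36  → R3 = 36
  SUB R0, R3  → R0 = 195 - 36 = 159
Final: R0 = 159

159


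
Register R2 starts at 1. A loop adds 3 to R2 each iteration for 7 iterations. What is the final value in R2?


Starting value: R2 = 1
  Iter 1: R2 = 1 + 3 = 4
  Iter 2: R2 = 4 + 3 = 7
  Iter 3: R2 = 7 + 3 = 10
  Iter 4: R2 = 10 + 3 = 13
  Iter 5: R2 = 13 + 3 = 16
  Iter 6: R2 = 16 + 3 = 19
  Iter 7: R2 = 19 + 3 = 22
Final: R2 = 22

22


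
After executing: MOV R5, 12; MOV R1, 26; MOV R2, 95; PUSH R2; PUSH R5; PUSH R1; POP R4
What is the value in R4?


Stack trace (top is rightmost):
  MOV R5, 12  → R5 = 12
  MOV R1, 26  → R1 = 26
  MOV R2, 95  → R2 = 95
  PUSH R2  → stack: [95]
  PUSH R5  → stack: [95, 12]
  PUSH R1  → stack: [95, 12, 26]
  POP R4  → R4 = 26, stack: [95, 12]
Final: R4 = 26

26


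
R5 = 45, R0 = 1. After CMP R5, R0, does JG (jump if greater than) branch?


Trace:
  R5 = 45, R0 = 1
  CMP R5, R0  → compares 45 vs 1
  JG checks: is 45 greater than 1?
  45 > 1, so condition is true
Branch taken: Yes

Yes


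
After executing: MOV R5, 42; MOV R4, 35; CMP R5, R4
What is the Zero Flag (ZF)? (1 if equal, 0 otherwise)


Register state trace:
  MOV R5, 42  → R5 = 42
  MOV R4, 35  → R4 = 35
  CMP R5, R4  → computes 42 - 35 = 7
  Result is nonzero, so values are not equal
ZF = 0

0


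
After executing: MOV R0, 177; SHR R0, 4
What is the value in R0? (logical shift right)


Register state trace:
  MOV R0, 177  → R0 = 177
  SHR R0, 4  → R0 = 177 >> 4 = 177 // 2^4 = 11
Final: R0 = 11

11


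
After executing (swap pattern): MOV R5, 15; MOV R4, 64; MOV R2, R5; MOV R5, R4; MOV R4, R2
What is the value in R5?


Register state trace (swap pattern):
  MOV R5, 15  → R5 = 15
  MOV R4, 64  → R4 = 64
  MOV R2, R5  → R2 = 15  (save R5)
  MOV R5, R4  → R5 = 64  (R5 gets R4's value)
  MOV R4, R2  → R4 = 15  (R4 gets saved value)
Final: R5 = 64

64


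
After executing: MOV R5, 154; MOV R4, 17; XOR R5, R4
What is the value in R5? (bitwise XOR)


Register state trace:
  MOV R5, 154  → R5 = 154 (0b10011010)
  MOV R4, 17  → R4 = 17 (0b00010001)
  XOR R5, R4  → R5 = 154 XOR 17 = 139 (0b10001011)
Final: R5 = 139

139


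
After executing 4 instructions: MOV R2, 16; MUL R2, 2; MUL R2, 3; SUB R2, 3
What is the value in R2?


Register state trace:
  MOV R2, 16  → R2 = 16
  MUL R2, 2  → R2 = 16 * 2 = 32
  MUL R2, 3  → R2 = 32 * 3 = 96
  SUB R2, 3  → R2 = 96 - 3 = 93
Final: R2 = 93

93


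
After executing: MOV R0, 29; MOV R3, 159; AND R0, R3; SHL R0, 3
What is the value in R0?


Register state trace:
  MOV R0, 29  → R0 = 29 (0b00011101)
  MOV R3, 159  → R3 = 159 (0b10011111)
  AND R0, R3  → R0 = 29 AND 159 = 29 (0b00011101)
  SHL R0, 3  → R0 = 29 << 3 = 232
Final: R0 = 232

232


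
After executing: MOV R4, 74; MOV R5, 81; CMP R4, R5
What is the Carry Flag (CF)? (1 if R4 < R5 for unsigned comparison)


Register state trace:
  MOV R4, 74  → R4 = 74
  MOV R5, 81  → R5 = 81
  CMP R4, R5  → unsigned 74 - 81: borrow occurs
  74 < 81, so CF = 1
CF = 1

1


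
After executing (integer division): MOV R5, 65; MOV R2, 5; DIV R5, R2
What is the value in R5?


Register state trace:
  MOV R5, 65  → R5 = 65
  MOV R2, 5  → R2 = 5
  DIV R5, R2  → R5 = 65 // 5 = 13
Final: R5 = 13

13


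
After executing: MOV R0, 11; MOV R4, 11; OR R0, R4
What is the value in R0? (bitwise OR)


Register state trace:
  MOV R0, 11  → R0 = 11 (0b00001011)
  MOV R4, 11  → R4 = 11 (0b00001011)
  OR R0, R4   → R0 = 11 OR 11 = 11 (0b00001011)
Final: R0 = 11

11


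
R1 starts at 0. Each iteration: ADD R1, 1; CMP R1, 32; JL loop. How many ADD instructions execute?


Loop trace (R1 starts at 0, target 32, step 1):
  ADD #1: R1 = 0 + 1 = 1  → 1 < 32, loop
  ADD #2: R1 = 1 + 1 = 2  → 2 < 32, loop
  ADD #3: R1 = 2 + 1 = 3  → 3 < 32, loop
  ADD #4: R1 = 3 + 1 = 4  → 4 < 32, loop
  ADD #5: R1 = 4 + 1 = 5  → 5 < 32, loop
  ADD #6: R1 = 5 + 1 = 6  → 6 < 32, loop
  ADD #7: R1 = 6 + 1 = 7  → 7 < 32, loop
  ADD #8: R1 = 7 + 1 = 8  → 8 < 32, loop
  ADD #9: R1 = 8 + 1 = 9  → 9 < 32, loop
  ADD #10: R1 = 9 + 1 = 10  → 10 < 32, loop
  ADD #11: R1 = 10 + 1 = 11  → 11 < 32, loop
  ADD #12: R1 = 11 + 1 = 12  → 12 < 32, loop
  ADD #13: R1 = 12 + 1 = 13  → 13 < 32, loop
  ADD #14: R1 = 13 + 1 = 14  → 14 < 32, loop
  ADD #15: R1 = 14 + 1 = 15  → 15 < 32, loop
  ADD #16: R1 = 15 + 1 = 16  → 16 < 32, loop
  ADD #17: R1 = 16 + 1 = 17  → 17 < 32, loop
  ADD #18: R1 = 17 + 1 = 18  → 18 < 32, loop
  ADD #19: R1 = 18 + 1 = 19  → 19 < 32, loop
  ADD #20: R1 = 19 + 1 = 20  → 20 < 32, loop
  ADD #21: R1 = 20 + 1 = 21  → 21 < 32, loop
  ADD #22: R1 = 21 + 1 = 22  → 22 < 32, loop
  ADD #23: R1 = 22 + 1 = 23  → 23 < 32, loop
  ADD #24: R1 = 23 + 1 = 24  → 24 < 32, loop
  ADD #25: R1 = 24 + 1 = 25  → 25 < 32, loop
  ADD #26: R1 = 25 + 1 = 26  → 26 < 32, loop
  ADD #27: R1 = 26 + 1 = 27  → 27 < 32, loop
  ADD #28: R1 = 27 + 1 = 28  → 28 < 32, loop
  ADD #29: R1 = 28 + 1 = 29  → 29 < 32, loop
  ADD #30: R1 = 29 + 1 = 30  → 30 < 32, loop
  ADD #31: R1 = 30 + 1 = 31  → 31 < 32, loop
  ADD #32: R1 = 31 + 1 = 32  → 32 >= 32, exit
Total ADD instructions: 32

32


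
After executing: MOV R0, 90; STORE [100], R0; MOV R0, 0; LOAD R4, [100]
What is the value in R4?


Register and memory trace:
  MOV R0, 90  → R0 = 90
  STORE [100], R0  → mem[100] = 90
  MOV R0, 0  → R0 = 0
  LOAD R4, [100]  → R4 = mem[100] = 90
Final: R4 = 90

90


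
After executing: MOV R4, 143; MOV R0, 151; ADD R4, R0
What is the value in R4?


Register state trace:
  MOV R4, 143  → R4 = 143
  MOV R0, 151  → R0 = 151
  ADD R4, R0  → R4 = 143 + 151 = 294
Final: R4 = 294

294


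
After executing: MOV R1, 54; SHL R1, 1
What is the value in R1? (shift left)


Register state trace:
  MOV R1, 54  → R1 = 54
  SHL R1, 1  → R1 = 54 << 1 = 54 * 2^1 = 108
Final: R1 = 108

108


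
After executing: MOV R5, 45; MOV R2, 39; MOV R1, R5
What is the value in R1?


Register state trace:
  MOV R5, 45  → R5 = 45
  MOV R2, 39  → R2 = 39
  MOV R1, R5  → R1 = 45
Final: R1 = 45

45


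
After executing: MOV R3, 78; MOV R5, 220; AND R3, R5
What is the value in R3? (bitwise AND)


Register state trace:
  MOV R3, 78  → R3 = 78 (0b01001110)
  MOV R5, 220  → R5 = 220 (0b11011100)
  AND R3, R5  → R3 = 78 AND 220 = 76 (0b01001100)
Final: R3 = 76

76


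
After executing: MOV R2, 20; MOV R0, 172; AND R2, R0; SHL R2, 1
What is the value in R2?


Register state trace:
  MOV R2, 20  → R2 = 20 (0b00010100)
  MOV R0, 172  → R0 = 172 (0b10101100)
  AND R2, R0  → R2 = 20 AND 172 = 4 (0b00000100)
  SHL R2, 1  → R2 = 4 << 1 = 8
Final: R2 = 8

8


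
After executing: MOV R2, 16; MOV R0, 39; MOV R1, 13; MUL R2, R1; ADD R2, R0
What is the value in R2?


Register state trace:
  MOV R2, 16  → R2 = 16
  MOV R0, 39  → R0 = 39
  MOV R1, 13  → R1 = 13
  MUL R2, R1  → R2 = 16 * 13 = 208
  ADD R2, R0  → R2 = 208 + 39 = 247
Final: R2 = 247

247


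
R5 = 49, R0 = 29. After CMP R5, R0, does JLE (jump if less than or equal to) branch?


Trace:
  R5 = 49, R0 = 29
  CMP R5, R0  → compares 49 vs 29
  JLE checks: is 49 less than or equal to 29?
  49 > 29, so condition is false
Branch taken: No

No


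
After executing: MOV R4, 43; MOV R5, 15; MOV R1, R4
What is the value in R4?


Register state trace:
  MOV R4, 43  → R4 = 43
  MOV R5, 15  → R5 = 15
  MOV R1, R4  → R1 = 43
Final: R4 = 43

43


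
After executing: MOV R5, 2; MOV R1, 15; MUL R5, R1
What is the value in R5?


Register state trace:
  MOV R5, 2  → R5 = 2
  MOV R1, 15  → R1 = 15
  MUL R5, R1  → R5 = 2 * 15 = 30
Final: R5 = 30

30


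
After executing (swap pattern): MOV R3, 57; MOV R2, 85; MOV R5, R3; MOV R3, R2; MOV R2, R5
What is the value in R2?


Register state trace (swap pattern):
  MOV R3, 57  → R3 = 57
  MOV R2, 85  → R2 = 85
  MOV R5, R3  → R5 = 57  (save R3)
  MOV R3, R2  → R3 = 85  (R3 gets R2's value)
  MOV R2, R5  → R2 = 57  (R2 gets saved value)
Final: R2 = 57

57


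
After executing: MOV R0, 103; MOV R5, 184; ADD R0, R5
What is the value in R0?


Register state trace:
  MOV R0, 103  → R0 = 103
  MOV R5, 184  → R5 = 184
  ADD R0, R5  → R0 = 103 + 184 = 287
Final: R0 = 287

287


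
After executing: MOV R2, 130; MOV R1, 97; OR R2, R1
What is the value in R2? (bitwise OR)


Register state trace:
  MOV R2, 130  → R2 = 130 (0b10000010)
  MOV R1, 97  → R1 = 97 (0b01100001)
  OR R2, R1   → R2 = 130 OR 97 = 227 (0b11100011)
Final: R2 = 227

227


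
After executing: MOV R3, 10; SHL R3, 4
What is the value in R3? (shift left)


Register state trace:
  MOV R3, 10  → R3 = 10
  SHL R3, 4  → R3 = 10 << 4 = 10 * 2^4 = 160
Final: R3 = 160

160


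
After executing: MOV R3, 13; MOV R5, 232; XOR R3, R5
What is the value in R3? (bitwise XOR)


Register state trace:
  MOV R3, 13  → R3 = 13 (0b00001101)
  MOV R5, 232  → R5 = 232 (0b11101000)
  XOR R3, R5  → R3 = 13 XOR 232 = 229 (0b11100101)
Final: R3 = 229

229


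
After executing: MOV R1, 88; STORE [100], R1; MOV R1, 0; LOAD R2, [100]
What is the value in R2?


Register and memory trace:
  MOV R1, 88  → R1 = 88
  STORE [100], R1  → mem[100] = 88
  MOV R1, 0  → R1 = 0
  LOAD R2, [100]  → R2 = mem[100] = 88
Final: R2 = 88

88


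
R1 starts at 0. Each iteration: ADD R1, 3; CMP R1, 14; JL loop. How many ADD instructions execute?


Loop trace (R1 starts at 0, target 14, step 3):
  ADD #1: R1 = 0 + 3 = 3  → 3 < 14, loop
  ADD #2: R1 = 3 + 3 = 6  → 6 < 14, loop
  ADD #3: R1 = 6 + 3 = 9  → 9 < 14, loop
  ADD #4: R1 = 9 + 3 = 12  → 12 < 14, loop
  ADD #5: R1 = 12 + 3 = 15  → 15 >= 14, exit
Total ADD instructions: 5

5


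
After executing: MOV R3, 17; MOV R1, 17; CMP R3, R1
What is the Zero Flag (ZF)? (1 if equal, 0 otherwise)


Register state trace:
  MOV R3, 17  → R3 = 17
  MOV R1, 17  → R1 = 17
  CMP R3, R1  → computes 17 - 17 = 0
  Result is zero, so values are equal
ZF = 1

1


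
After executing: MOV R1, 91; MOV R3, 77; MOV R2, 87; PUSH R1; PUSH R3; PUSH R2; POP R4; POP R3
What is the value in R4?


Stack trace (top is rightmost):
  MOV R1, 91  → R1 = 91
  MOV R3, 77  → R3 = 77
  MOV R2, 87  → R2 = 87
  PUSH R1  → stack: [91]
  PUSH R3  → stack: [91, 77]
  PUSH R2  → stack: [91, 77, 87]
  POP R4  → R4 = 87, stack: [91, 77]
  POP R3  → R3 = 77, stack: [91]
Final: R4 = 87

87


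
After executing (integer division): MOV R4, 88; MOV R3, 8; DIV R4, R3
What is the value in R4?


Register state trace:
  MOV R4, 88  → R4 = 88
  MOV R3, 8  → R3 = 8
  DIV R4, R3  → R4 = 88 // 8 = 11
Final: R4 = 11

11


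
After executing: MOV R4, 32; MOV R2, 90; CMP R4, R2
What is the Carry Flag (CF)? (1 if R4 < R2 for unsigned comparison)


Register state trace:
  MOV R4, 32  → R4 = 32
  MOV R2, 90  → R2 = 90
  CMP R4, R2  → unsigned 32 - 90: borrow occurs
  32 < 90, so CF = 1
CF = 1

1


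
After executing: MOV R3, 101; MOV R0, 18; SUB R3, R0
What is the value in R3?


Register state trace:
  MOV R3, 101  → R3 = 101
  MOV R0, 18  → R0 = 18
  SUB R3, R0  → R3 = 101 - 18 = 83
Final: R3 = 83

83


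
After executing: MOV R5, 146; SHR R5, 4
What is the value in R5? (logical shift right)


Register state trace:
  MOV R5, 146  → R5 = 146
  SHR R5, 4  → R5 = 146 >> 4 = 146 // 2^4 = 9
Final: R5 = 9

9


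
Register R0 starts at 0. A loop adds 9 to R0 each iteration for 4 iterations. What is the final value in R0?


Starting value: R0 = 0
  Iter 1: R0 = 0 + 9 = 9
  Iter 2: R0 = 9 + 9 = 18
  Iter 3: R0 = 18 + 9 = 27
  Iter 4: R0 = 27 + 9 = 36
Final: R0 = 36

36


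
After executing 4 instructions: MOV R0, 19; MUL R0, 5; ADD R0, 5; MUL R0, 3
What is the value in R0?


Register state trace:
  MOV R0, 19  → R0 = 19
  MUL R0, 5  → R0 = 19 * 5 = 95
  ADD R0, 5  → R0 = 95 + 5 = 100
  MUL R0, 3  → R0 = 100 * 3 = 300
Final: R0 = 300

300


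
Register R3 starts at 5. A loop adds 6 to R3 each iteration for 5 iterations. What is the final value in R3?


Starting value: R3 = 5
  Iter 1: R3 = 5 + 6 = 11
  Iter 2: R3 = 11 + 6 = 17
  Iter 3: R3 = 17 + 6 = 23
  Iter 4: R3 = 23 + 6 = 29
  Iter 5: R3 = 29 + 6 = 35
Final: R3 = 35

35


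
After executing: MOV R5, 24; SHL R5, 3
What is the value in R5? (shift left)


Register state trace:
  MOV R5, 24  → R5 = 24
  SHL R5, 3  → R5 = 24 << 3 = 24 * 2^3 = 192
Final: R5 = 192

192


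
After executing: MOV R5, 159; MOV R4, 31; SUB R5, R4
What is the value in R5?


Register state trace:
  MOV R5, 159  → R5 = 159
  MOV R4, 31  → R4 = 31
  SUB R5, R4  → R5 = 159 - 31 = 128
Final: R5 = 128

128


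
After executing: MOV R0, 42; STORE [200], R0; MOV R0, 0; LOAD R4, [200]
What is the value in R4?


Register and memory trace:
  MOV R0, 42  → R0 = 42
  STORE [200], R0  → mem[200] = 42
  MOV R0, 0  → R0 = 0
  LOAD R4, [200]  → R4 = mem[200] = 42
Final: R4 = 42

42


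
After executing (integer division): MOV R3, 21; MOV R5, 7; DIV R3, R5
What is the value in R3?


Register state trace:
  MOV R3, 21  → R3 = 21
  MOV R5, 7  → R5 = 7
  DIV R3, R5  → R3 = 21 // 7 = 3
Final: R3 = 3

3


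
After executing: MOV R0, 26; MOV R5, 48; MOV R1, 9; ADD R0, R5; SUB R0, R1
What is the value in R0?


Register state trace:
  MOV R0, 26  → R0 = 26
  MOV R5, 48  → R5 = 48
  MOV R1, 9  → R1 = 9
  ADD R0, R5  → R0 = 26 + 48 = 74
  SUB R0, R1  → R0 = 74 - 9 = 65
Final: R0 = 65

65


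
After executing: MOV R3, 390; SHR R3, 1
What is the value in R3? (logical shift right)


Register state trace:
  MOV R3, 390  → R3 = 390
  SHR R3, 1  → R3 = 390 >> 1 = 390 // 2^1 = 195
Final: R3 = 195

195
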